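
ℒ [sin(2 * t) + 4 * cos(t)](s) 2/(s^2 + 4) + 4 * s/(s^2 + 1)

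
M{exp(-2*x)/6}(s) gamma(s)/(6*2^s)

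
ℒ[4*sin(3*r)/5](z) 12/(5*(z^2 + 9))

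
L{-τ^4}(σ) -24/σ^5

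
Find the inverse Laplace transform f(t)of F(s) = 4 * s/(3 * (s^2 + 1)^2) 2 * t * sin(t)/3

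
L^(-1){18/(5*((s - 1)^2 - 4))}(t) 9*exp(t)*sinh(2*t)/5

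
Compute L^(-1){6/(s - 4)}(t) 6*exp(4*t)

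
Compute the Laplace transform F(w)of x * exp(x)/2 1/(2 * (w - 1)^2)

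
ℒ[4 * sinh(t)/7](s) 4/(7 * (s^2 - 1))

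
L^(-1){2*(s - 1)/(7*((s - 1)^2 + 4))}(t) 2*exp(t)*cos(2*t)/7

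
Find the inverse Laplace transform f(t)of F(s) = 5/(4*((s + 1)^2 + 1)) 5*exp(-t)*sin(t)/4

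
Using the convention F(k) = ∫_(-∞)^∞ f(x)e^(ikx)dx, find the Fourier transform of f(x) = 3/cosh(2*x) 3*pi/(2*cosh(pi*k/4))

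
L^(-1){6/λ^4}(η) η^3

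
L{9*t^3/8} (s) 27/ (4*s^4) 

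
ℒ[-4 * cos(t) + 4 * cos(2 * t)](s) 4 * s/(s^2 + 4) - 4 * s/(s^2 + 1) 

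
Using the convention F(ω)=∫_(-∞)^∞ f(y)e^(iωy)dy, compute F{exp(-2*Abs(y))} 4/(ω^2 + 4)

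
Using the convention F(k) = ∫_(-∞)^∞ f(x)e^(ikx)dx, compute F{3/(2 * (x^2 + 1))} 3 * pi * exp(-Abs(k))/2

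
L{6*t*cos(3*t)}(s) 6*(s^2 - 9)/(s^2 + 9)^2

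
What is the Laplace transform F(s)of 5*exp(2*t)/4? 5/(4*(s - 2))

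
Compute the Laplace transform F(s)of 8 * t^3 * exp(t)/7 48/(7 * (s - 1)^4)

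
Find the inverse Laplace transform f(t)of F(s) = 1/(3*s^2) t/3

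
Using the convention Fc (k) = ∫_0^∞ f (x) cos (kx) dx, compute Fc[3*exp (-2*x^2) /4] 3*sqrt (2)*sqrt (pi)*exp (-k^2/8) /16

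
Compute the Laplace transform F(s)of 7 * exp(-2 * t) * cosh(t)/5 7 * (s+2)/(5 * ((s+2)^2 - 1))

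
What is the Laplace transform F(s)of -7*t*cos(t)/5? 7*(1 - s^2)/(5*(s^2 + 1)^2)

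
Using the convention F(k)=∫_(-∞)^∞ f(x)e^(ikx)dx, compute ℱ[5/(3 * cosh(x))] 5 * pi/(3 * cosh(pi * k/2))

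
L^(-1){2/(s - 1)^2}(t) 2 * t * exp(t)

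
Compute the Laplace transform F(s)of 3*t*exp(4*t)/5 3/(5*(s - 4)^2)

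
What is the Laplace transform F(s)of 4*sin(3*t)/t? 4*atan(3/s)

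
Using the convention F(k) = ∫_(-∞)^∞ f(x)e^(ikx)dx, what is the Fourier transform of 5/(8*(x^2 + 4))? 5*pi*exp(-2*Abs(k))/16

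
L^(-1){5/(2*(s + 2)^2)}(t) 5*t*exp(-2*t)/2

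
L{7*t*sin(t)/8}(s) 7*s/(4*(s^2 + 1)^2)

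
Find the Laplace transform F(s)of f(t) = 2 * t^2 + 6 6/s + 4/s^3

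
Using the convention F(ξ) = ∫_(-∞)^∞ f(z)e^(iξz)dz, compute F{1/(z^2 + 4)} pi * exp(-2 * Abs(ξ))/2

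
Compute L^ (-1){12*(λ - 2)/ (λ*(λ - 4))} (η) 12*exp (2*η)*cosh (2*η)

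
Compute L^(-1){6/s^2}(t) 6*t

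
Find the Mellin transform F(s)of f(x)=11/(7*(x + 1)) 11*pi*csc(pi*s)/7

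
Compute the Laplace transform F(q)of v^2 2/q^3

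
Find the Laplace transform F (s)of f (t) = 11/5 11/ (5 * s)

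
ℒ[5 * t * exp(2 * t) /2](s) 5/(2 * (s - 2) ^2) 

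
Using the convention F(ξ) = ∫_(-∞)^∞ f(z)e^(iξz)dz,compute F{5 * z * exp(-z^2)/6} 5 * I * sqrt(pi) * ξ * exp(-ξ^2/4)/12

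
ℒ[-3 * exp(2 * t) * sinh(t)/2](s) -3/(2 * (s - 2)^2-2)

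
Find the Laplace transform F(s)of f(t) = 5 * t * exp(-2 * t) 5/(s+2)^2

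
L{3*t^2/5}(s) 6/(5*s^3)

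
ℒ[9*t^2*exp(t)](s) 18/(s - 1)^3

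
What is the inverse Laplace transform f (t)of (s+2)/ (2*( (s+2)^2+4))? exp (-2*t)*cos (2*t)/2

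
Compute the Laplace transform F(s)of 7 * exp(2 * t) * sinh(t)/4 7/(4 * ((s - 2)^2-1))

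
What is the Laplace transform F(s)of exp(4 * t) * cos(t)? (s - 4)/((s - 4)^2+1)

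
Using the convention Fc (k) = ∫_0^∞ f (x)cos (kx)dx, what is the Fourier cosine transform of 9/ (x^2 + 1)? 9*pi*exp (-k)/2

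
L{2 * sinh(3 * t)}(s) 6/(s^2 - 9)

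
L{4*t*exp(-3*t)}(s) 4/(s + 3)^2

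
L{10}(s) 10/s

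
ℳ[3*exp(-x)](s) 3*gamma(s)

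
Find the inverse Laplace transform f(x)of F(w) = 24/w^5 x^4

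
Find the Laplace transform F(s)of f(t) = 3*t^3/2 9/s^4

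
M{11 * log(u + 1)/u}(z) -11 * pi * csc(pi * z)/(z - 1)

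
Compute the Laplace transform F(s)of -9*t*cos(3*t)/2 9*(9 - s^2)/(2*(s^2 + 9)^2)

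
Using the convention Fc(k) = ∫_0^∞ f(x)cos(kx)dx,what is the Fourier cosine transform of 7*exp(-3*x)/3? 7/(k^2 + 9)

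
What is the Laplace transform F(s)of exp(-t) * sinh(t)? 1/(s * (s + 2))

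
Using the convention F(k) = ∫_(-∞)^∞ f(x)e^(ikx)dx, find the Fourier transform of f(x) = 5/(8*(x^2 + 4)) 5*pi*exp(-2*Abs(k))/16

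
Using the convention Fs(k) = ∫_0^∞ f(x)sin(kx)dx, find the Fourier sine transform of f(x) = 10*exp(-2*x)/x 10*atan(k/2)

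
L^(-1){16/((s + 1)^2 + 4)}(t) 8 * exp(-t) * sin(2 * t)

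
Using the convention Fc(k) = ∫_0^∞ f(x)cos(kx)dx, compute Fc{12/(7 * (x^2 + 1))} 6 * pi * exp(-k)/7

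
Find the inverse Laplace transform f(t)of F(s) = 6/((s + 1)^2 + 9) 2*exp(-t)*sin(3*t)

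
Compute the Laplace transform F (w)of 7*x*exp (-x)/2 7/ (2*(w+1)^2)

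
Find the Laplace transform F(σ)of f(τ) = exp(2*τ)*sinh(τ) 1/((σ - 2)^2 - 1)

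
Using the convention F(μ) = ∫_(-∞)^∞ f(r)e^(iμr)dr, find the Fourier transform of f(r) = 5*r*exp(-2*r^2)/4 5*sqrt(2)*I*sqrt(pi)*μ*exp(-μ^2/8)/32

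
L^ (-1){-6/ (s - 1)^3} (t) -3 * t^2 * exp (t)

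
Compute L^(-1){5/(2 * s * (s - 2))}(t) 5 * exp(t) * sinh(t)/2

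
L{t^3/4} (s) 3/ (2*s^4)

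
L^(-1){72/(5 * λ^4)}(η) 12 * η^3/5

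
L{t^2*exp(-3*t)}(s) 2/(s + 3)^3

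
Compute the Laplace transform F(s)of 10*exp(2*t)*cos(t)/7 10*(s - 2)/(7*((s - 2)^2 + 1))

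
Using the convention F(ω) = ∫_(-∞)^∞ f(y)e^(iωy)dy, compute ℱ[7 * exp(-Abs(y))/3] 14/(3 * (ω^2 + 1))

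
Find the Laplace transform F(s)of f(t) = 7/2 7/(2*s)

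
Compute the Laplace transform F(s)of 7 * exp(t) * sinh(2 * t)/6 7/(3 * ((s - 1)^2 - 4))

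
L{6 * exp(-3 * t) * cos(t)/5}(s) 6 * (s + 3)/(5 * ((s + 3)^2 + 1))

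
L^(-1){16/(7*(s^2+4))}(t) 8*sin(2*t)/7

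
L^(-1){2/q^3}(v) v^2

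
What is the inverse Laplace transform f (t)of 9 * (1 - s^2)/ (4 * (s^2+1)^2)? -9 * t * cos (t)/4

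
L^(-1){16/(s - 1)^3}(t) 8*t^2*exp(t)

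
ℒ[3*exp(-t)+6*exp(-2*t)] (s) 6/(s+2)+3/(s+1)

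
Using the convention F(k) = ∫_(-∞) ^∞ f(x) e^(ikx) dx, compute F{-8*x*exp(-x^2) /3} -4*I*sqrt(pi)*k*exp(-k^2/4) /3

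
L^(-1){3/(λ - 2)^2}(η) 3*η*exp(2*η)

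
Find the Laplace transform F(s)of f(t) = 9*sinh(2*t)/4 9/(2*(s^2 - 4))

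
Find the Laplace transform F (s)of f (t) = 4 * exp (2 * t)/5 4/ (5 * (s - 2))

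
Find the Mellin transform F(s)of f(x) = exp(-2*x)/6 gamma(s)/(6*2^s)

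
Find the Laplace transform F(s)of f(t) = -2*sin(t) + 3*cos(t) 3*s/(s^2 + 1) - 2/(s^2 + 1)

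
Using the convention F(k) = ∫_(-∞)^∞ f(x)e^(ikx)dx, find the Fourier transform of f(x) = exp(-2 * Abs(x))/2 2/(k^2+4)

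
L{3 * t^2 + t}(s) 6/s^3 + s^(-2)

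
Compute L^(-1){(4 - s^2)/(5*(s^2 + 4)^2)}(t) -t*cos(2*t)/5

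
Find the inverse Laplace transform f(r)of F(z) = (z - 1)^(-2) r * exp(r)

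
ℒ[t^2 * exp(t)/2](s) (s - 1)^(-3)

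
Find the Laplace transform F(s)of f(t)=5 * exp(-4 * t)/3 5/(3 * (s + 4))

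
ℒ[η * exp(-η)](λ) (λ + 1)^(-2)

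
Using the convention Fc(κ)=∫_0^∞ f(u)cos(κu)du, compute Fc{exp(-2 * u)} 2/(κ^2 + 4)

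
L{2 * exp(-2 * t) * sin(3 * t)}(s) 6/((s+2)^2+9)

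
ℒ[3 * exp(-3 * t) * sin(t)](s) 3/((s + 3)^2 + 1)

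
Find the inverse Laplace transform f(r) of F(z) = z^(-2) r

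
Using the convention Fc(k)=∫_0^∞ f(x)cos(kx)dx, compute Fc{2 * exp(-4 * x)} 8/(k^2 + 16)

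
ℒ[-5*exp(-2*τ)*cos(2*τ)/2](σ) 5*(-σ - 2)/(2*((σ + 2)^2 + 4))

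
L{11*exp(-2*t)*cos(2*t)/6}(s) 11*(s + 2)/(6*((s + 2)^2 + 4))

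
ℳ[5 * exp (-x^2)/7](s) 5 * gamma (s/2)/14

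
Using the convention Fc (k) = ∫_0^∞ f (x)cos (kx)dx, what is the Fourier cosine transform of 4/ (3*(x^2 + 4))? pi*exp (-2*k)/3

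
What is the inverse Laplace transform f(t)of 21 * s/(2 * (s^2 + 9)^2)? 7 * t * sin(3 * t)/4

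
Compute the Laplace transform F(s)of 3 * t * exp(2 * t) 3/(s - 2)^2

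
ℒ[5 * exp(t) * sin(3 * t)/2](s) 15/(2 * ((s - 1)^2+9))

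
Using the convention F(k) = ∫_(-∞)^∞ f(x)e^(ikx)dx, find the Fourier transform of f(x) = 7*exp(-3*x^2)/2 7*sqrt(3)*sqrt(pi)*exp(-k^2/12)/6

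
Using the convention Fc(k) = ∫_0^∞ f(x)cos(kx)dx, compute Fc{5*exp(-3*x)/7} 15/(7*(k^2+9))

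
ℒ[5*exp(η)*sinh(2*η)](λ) 10/((λ - 1) ^2 - 4) 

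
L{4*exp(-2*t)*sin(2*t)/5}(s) 8/(5*((s + 2)^2 + 4))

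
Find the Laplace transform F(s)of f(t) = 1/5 1/(5*s)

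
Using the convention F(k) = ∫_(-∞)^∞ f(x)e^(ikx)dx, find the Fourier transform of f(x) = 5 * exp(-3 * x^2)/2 5 * sqrt(3) * sqrt(pi) * exp(-k^2/12)/6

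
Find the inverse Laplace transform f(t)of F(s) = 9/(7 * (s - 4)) 9 * exp(4 * t)/7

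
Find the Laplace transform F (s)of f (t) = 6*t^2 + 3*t 12/s^3 + 3/s^2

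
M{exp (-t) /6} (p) gamma (p) /6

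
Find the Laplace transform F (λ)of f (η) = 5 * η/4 5/ (4 * λ^2)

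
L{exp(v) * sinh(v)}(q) 1/(q * (q - 2))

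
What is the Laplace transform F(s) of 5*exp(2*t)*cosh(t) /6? 5*(s - 2) /(6*((s - 2) ^2-1) ) 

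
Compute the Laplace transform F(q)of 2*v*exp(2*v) 2/(q - 2)^2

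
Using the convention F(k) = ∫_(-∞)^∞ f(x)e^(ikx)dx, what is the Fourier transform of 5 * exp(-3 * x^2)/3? 5 * sqrt(3) * sqrt(pi) * exp(-k^2/12)/9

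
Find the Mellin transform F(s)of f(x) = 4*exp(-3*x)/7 4*gamma(s)/(7*3^s)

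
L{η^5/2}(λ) 60/λ^6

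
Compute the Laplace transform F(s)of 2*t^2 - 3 4/s^3 - 3/s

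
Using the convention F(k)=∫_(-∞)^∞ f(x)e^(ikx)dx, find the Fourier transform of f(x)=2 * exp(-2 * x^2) sqrt(2) * sqrt(pi) * exp(-k^2/8)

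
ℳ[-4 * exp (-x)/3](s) -4 * gamma (s)/3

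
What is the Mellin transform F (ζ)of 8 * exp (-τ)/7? 8 * gamma (ζ)/7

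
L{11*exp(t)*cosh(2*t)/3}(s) 11*(s - 1)/(3*((s - 1)^2-4))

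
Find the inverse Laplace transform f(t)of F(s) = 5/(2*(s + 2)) 5*exp(-2*t)/2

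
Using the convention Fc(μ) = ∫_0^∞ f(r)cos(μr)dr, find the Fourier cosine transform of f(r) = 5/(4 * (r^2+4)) 5 * pi * exp(-2 * μ)/16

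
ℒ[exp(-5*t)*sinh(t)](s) 1/((s + 5)^2 - 1)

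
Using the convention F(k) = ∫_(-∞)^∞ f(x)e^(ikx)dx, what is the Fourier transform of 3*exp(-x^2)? 3*sqrt(pi)*exp(-k^2/4)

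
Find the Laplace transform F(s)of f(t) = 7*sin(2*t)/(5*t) 7*atan(2/s)/5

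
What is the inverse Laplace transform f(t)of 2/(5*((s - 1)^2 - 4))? exp(t)*sinh(2*t)/5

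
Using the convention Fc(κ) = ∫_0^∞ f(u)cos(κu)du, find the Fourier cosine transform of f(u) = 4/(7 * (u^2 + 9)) 2 * pi * exp(-3 * κ)/21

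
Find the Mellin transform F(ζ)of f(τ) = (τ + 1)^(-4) gamma(ζ)*gamma(4 - ζ)/6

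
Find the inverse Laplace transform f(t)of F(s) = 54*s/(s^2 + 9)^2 9*t*sin(3*t)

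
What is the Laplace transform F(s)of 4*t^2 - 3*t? 8/s^3 - 3/s^2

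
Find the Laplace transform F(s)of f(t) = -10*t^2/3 -20/(3*s^3)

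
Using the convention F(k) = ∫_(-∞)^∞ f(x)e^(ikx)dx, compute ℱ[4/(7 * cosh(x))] 4 * pi/(7 * cosh(pi * k/2))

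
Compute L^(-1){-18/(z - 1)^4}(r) -3*r^3*exp(r)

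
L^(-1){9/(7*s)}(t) 9/7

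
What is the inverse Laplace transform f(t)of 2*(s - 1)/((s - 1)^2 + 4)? 2*exp(t)*cos(2*t)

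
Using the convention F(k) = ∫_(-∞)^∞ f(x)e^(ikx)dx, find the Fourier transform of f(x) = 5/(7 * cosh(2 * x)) 5 * pi/(14 * cosh(pi * k/4))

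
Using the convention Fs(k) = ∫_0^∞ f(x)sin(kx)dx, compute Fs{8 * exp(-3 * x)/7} 8 * k/(7 * (k^2 + 9))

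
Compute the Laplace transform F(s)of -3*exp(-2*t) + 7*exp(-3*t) 7/(s + 3) - 3/(s + 2)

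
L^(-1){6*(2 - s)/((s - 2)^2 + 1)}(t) -6*exp(2*t)*cos(t)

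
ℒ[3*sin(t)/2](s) 3/(2*(s^2 + 1))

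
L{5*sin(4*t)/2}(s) 10/(s^2 + 16)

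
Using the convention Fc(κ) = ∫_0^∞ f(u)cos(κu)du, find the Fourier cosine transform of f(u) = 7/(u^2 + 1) 7*pi*exp(-κ)/2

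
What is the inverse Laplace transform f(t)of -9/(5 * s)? -9/5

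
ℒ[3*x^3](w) 18/w^4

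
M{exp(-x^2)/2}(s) gamma(s/2)/4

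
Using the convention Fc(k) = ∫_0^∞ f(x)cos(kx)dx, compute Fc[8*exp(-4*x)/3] 32/(3*(k^2 + 16))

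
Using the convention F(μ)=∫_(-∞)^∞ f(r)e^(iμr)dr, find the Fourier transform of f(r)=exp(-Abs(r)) 2/(μ^2 + 1)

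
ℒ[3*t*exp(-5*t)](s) 3/(s + 5)^2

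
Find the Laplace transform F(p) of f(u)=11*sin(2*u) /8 11/(4*(p^2 + 4) ) 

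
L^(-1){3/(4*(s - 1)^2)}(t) 3*t*exp(t)/4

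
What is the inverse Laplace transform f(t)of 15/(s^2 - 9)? 5*sinh(3*t)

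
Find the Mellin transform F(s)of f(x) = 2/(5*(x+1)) 2*pi*csc(pi*s)/5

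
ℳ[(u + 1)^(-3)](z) pi * (z - 2) * (z - 1)/(2 * sin(pi * z))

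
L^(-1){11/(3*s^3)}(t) 11*t^2/6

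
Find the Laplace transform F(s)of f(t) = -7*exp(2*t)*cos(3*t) 7*(2 - s)/((s - 2)^2 + 9)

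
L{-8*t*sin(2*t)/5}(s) -32*s/(5*(s^2 + 4)^2)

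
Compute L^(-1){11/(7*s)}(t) 11/7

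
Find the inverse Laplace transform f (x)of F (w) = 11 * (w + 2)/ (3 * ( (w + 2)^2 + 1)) 11 * exp (-2 * x) * cos (x)/3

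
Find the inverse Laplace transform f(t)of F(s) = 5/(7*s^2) 5*t/7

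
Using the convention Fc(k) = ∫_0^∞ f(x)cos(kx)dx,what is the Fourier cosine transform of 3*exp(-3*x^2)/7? sqrt(3)*sqrt(pi)*exp(-k^2/12)/14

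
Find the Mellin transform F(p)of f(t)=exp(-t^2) gamma(p/2)/2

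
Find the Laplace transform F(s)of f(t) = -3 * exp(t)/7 -3/(7 * s - 7)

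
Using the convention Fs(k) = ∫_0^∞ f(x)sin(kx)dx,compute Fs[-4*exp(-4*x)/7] -4*k/(7*k^2 + 112)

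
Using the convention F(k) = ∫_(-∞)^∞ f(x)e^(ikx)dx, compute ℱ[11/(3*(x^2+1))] 11*pi*exp(-Abs(k))/3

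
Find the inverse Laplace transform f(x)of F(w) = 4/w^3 2 * x^2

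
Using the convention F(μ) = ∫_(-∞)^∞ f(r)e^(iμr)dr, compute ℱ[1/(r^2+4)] pi * exp(-2 * Abs(μ))/2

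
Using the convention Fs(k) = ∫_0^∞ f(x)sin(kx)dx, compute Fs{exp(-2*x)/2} k/(2*(k^2 + 4))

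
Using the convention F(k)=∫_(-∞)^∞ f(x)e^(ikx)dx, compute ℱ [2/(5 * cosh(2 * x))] pi/(5 * cosh(pi * k/4))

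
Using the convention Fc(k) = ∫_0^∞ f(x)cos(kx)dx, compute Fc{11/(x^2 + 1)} 11*pi*exp(-k)/2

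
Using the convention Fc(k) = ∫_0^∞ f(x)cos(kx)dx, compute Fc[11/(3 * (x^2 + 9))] 11 * pi * exp(-3 * k)/18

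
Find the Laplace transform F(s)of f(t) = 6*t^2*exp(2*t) 12/(s - 2)^3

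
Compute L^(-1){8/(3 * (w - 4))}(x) 8 * exp(4 * x)/3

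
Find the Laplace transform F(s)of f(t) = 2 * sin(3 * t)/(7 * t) 2 * atan(3/s)/7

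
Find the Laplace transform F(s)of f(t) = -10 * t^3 -60/s^4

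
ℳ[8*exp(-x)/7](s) 8*gamma(s)/7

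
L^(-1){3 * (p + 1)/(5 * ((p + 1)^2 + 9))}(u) 3 * exp(-u) * cos(3 * u)/5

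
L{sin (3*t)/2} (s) 3/ (2*(s^2 + 9))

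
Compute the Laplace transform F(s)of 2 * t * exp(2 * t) 2/(s - 2)^2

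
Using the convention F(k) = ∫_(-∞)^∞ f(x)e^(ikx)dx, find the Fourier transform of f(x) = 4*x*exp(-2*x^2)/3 sqrt(2)*I*sqrt(pi)*k*exp(-k^2/8)/6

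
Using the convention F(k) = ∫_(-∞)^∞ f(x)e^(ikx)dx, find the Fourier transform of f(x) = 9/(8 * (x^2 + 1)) 9 * pi * exp(-Abs(k))/8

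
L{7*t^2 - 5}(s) 14/s^3 - 5/s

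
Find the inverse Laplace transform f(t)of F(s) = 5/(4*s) 5/4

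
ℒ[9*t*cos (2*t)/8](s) 9*(s^2-4)/ (8*(s^2 + 4)^2)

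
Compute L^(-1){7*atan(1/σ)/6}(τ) 7*sin(τ)/(6*τ)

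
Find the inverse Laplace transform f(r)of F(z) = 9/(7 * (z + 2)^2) 9 * r * exp(-2 * r)/7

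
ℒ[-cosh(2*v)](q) -q/(q^2 - 4)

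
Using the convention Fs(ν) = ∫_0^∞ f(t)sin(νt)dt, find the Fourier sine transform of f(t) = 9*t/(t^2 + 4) 9*pi*exp(-2*ν)/2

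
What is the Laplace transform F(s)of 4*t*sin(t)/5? 8*s/(5*(s^2 + 1)^2)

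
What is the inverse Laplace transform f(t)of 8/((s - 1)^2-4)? 4*exp(t)*sinh(2*t)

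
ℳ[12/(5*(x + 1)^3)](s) 6*pi*(s - 2)*(s - 1)/(5*sin(pi*s))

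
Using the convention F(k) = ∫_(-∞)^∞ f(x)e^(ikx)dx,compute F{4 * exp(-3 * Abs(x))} 24/(k^2 + 9)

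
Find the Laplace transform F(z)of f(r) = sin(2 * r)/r atan(2/z)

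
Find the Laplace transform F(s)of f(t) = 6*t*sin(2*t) 24*s/(s^2 + 4)^2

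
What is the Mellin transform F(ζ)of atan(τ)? -pi * sec(pi * ζ/2)/(2 * ζ)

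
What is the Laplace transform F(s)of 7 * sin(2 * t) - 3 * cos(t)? 14/(s^2 + 4) - 3 * s/(s^2 + 1)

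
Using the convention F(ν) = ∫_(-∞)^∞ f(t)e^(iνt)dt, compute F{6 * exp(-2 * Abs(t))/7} 24/(7 * (ν^2+4))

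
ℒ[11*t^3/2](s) 33/s^4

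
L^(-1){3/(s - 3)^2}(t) 3*t*exp(3*t)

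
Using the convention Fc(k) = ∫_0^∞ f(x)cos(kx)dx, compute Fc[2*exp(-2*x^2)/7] sqrt(2)*sqrt(pi)*exp(-k^2/8)/14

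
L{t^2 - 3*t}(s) 2/s^3 - 3/s^2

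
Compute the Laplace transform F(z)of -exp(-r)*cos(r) (-z - 1)/((z + 1)^2 + 1)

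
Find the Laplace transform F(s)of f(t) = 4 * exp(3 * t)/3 4/(3 * (s - 3))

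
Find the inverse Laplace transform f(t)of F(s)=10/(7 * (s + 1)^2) 10 * t * exp(-t)/7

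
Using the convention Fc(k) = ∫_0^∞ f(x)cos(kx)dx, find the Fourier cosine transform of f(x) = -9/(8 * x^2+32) -9 * pi * exp(-2 * k)/32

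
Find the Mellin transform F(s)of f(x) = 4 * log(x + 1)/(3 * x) -4 * pi * csc(pi * s)/(3 * s - 3)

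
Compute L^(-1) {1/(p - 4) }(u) exp(4*u) 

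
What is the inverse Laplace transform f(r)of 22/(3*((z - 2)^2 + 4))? 11*exp(2*r)*sin(2*r)/3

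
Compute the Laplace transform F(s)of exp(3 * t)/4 1/(4 * (s - 3))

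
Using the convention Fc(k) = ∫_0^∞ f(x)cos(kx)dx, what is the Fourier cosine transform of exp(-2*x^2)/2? sqrt(2)*sqrt(pi)*exp(-k^2/8)/8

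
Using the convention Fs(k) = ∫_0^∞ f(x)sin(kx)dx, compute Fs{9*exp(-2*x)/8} 9*k/(8*(k^2 + 4))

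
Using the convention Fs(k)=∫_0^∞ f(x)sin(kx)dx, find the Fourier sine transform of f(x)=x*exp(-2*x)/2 2*k/(k^2 + 4)^2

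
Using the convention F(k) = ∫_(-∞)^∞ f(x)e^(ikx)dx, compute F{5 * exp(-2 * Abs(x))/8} 5/(2 * (k^2 + 4))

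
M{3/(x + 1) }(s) 3*pi*csc(pi*s) 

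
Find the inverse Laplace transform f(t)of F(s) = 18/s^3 9*t^2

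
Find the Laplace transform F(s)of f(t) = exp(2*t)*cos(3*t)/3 (s - 2)/(3*((s - 2)^2 + 9))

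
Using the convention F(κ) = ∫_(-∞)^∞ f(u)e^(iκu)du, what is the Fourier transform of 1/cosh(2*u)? pi/(2*cosh(pi*κ/4))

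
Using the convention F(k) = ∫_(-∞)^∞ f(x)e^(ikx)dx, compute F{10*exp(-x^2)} 10*sqrt(pi)*exp(-k^2/4)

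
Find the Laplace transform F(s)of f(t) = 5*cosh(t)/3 5*s/(3*(s^2-1))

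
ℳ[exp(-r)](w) gamma(w)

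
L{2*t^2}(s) 4/s^3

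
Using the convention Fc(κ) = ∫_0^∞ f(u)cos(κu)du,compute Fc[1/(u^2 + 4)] pi * exp(-2 * κ)/4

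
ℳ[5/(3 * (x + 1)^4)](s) 5 * gamma(s) * gamma(4 - s)/18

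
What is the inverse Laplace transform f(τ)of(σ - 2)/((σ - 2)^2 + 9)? exp(2*τ)*cos(3*τ)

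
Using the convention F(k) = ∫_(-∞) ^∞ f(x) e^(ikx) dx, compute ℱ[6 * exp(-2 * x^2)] 3 * sqrt(2) * sqrt(pi) * exp(-k^2/8) 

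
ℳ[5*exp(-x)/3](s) 5*gamma(s)/3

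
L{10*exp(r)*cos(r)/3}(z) 10*(z - 1)/(3*((z - 1)^2 + 1))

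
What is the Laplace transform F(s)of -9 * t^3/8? -27/(4 * s^4)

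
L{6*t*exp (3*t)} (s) 6/ (s - 3)^2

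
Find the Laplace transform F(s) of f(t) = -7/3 -7/(3 * s) 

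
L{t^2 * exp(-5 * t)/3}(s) 2/(3 * (s + 5)^3)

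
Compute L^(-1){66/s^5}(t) 11 * t^4/4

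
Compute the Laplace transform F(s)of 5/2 5/(2*s)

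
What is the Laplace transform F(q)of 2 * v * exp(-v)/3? 2/(3 * (q + 1)^2)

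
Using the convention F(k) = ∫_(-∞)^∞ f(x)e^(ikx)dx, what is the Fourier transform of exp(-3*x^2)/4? sqrt(3)*sqrt(pi)*exp(-k^2/12)/12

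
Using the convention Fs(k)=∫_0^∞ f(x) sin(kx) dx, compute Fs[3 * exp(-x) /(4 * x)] 3 * atan(k) /4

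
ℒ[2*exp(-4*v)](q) 2/(q + 4)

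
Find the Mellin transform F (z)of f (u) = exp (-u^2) gamma (z/2)/2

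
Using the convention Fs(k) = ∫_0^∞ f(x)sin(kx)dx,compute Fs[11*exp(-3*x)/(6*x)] 11*atan(k/3)/6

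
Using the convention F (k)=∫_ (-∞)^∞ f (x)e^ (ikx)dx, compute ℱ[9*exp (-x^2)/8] 9*sqrt (pi)*exp (-k^2/4)/8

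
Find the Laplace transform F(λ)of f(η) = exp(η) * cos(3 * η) (λ - 1)/((λ - 1)^2 + 9)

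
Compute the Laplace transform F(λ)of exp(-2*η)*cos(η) (λ+2)/((λ+2)^2+1)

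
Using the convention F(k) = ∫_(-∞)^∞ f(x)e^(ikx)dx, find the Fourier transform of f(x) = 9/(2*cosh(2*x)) 9*pi/(4*cosh(pi*k/4))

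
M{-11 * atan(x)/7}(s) 11 * pi * sec(pi * s/2)/(14 * s)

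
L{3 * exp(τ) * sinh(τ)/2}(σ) 3/(2 * σ * (σ - 2))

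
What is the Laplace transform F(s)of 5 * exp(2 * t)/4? 5/(4 * (s - 2))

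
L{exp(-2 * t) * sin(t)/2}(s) 1/(2 * ((s + 2)^2 + 1))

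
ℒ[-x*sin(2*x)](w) -4*w/(w^2 + 4)^2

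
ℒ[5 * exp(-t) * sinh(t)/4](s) 5/(4 * s * (s + 2))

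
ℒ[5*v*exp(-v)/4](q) 5/(4*(q + 1)^2)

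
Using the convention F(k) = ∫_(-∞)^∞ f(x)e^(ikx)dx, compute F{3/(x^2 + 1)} 3*pi*exp(-Abs(k))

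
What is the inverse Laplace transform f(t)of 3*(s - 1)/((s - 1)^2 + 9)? 3*exp(t)*cos(3*t)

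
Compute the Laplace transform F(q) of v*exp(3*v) (q - 3) ^(-2) 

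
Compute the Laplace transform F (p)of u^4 24/p^5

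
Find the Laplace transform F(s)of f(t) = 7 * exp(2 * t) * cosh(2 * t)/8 7 * (s - 2)/(8 * s * (s - 4))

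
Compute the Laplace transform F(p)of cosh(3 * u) p/(p^2 - 9)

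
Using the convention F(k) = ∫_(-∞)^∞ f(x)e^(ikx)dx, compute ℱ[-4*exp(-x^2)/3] -4*sqrt(pi)*exp(-k^2/4)/3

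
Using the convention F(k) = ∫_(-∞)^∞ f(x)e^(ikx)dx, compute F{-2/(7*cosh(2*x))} -pi/(7*cosh(pi*k/4))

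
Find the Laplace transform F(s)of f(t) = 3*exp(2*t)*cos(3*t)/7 3*(s - 2)/(7*((s - 2)^2 + 9))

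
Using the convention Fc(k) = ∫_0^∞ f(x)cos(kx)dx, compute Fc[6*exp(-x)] 6/(k^2+1)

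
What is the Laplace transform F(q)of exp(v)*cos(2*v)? (q - 1)/((q - 1)^2 + 4)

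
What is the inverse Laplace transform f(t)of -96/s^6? -4 * t^5/5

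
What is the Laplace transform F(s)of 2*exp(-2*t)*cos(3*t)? 2*(s+2)/((s+2)^2+9)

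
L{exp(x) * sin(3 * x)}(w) 3/((w - 1)^2 + 9)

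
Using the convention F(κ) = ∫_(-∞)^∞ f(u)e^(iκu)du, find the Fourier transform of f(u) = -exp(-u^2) -sqrt(pi)*exp(-κ^2/4)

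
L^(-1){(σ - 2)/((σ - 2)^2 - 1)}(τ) exp(2*τ)*cosh(τ)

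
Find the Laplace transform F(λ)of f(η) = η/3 1/(3 * λ^2)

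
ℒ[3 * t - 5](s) 3/s^2 - 5/s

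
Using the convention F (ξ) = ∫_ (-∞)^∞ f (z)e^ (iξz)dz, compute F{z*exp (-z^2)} I*sqrt (pi)*ξ*exp (-ξ^2/4)/2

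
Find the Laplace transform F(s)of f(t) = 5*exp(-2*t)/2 5/(2*(s + 2))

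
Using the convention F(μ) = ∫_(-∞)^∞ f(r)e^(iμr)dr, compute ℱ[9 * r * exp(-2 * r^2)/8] 9 * sqrt(2) * I * sqrt(pi) * μ * exp(-μ^2/8)/64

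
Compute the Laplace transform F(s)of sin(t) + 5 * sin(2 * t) 1/(s^2 + 1) + 10/(s^2 + 4)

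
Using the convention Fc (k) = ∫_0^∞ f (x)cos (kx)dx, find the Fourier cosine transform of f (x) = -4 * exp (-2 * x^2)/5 -sqrt (2) * sqrt (pi) * exp (-k^2/8)/5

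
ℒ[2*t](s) 2/s^2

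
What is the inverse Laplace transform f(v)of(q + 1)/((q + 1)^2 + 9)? exp(-v) * cos(3 * v)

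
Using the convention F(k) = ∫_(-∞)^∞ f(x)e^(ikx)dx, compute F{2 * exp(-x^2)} 2 * sqrt(pi) * exp(-k^2/4)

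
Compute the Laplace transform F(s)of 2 2/s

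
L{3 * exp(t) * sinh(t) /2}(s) 3/(2 * s * (s - 2) ) 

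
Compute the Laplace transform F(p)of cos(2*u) p/(p^2+4)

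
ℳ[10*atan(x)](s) -5*pi*sec(pi*s/2)/s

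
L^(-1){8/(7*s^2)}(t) 8*t/7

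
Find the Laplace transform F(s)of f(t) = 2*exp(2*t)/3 2/(3*(s - 2))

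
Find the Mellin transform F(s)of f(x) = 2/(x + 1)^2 -2*pi*(s - 1)/sin(pi*s)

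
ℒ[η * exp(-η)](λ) (λ + 1)^(-2)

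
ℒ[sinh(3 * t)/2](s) 3/(2 * (s^2 - 9))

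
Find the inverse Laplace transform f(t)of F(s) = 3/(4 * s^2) 3 * t/4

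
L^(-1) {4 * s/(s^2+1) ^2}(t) 2 * t * sin(t) 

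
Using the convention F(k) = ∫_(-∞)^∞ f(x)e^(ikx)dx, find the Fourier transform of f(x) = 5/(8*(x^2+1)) 5*pi*exp(-Abs(k))/8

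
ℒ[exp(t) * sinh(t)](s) 1/(s * (s - 2))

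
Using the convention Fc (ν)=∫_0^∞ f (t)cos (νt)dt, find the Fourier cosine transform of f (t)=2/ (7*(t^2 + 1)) pi*exp (-ν)/7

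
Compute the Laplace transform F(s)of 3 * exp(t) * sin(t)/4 3/(4 * ((s - 1)^2 + 1))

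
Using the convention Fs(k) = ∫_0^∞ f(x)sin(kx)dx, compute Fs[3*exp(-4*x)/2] 3*k/(2*(k^2 + 16))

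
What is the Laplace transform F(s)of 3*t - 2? 3/s^2 - 2/s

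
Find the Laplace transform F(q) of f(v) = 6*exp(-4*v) 6/(q + 4) 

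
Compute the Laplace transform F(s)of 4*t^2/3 8/(3*s^3)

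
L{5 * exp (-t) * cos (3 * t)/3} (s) 5 * (s + 1)/ (3 * ( (s + 1)^2 + 9))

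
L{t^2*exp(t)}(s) 2/(s - 1)^3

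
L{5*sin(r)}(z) 5/(z^2 + 1)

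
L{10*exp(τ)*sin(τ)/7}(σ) 10/(7*((σ - 1)^2 + 1))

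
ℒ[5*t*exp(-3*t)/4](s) 5/(4*(s + 3)^2)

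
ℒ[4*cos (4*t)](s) 4*s/ (s^2 + 16)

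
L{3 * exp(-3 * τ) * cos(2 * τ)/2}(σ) 3 * (σ+3)/(2 * ((σ+3)^2+4))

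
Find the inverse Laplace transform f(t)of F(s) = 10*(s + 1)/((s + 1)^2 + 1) 10*exp(-t)*cos(t)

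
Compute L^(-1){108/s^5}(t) 9 * t^4/2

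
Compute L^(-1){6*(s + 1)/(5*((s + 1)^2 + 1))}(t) 6*exp(-t)*cos(t)/5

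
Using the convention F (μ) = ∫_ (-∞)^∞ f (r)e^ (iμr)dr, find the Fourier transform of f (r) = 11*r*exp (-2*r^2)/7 11*sqrt (2)*I*sqrt (pi)*μ*exp (-μ^2/8)/56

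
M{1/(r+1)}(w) pi*csc(pi*w)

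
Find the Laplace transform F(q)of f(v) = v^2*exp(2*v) 2/(q - 2)^3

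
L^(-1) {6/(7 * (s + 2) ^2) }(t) 6 * t * exp(-2 * t) /7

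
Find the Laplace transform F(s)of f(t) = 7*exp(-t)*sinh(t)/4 7/(4*s*(s + 2))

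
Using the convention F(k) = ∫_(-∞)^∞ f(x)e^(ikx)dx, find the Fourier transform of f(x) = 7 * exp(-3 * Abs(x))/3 14/(k^2 + 9)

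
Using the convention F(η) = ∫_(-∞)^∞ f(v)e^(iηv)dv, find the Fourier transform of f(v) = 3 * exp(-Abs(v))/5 6/(5 * (η^2+1))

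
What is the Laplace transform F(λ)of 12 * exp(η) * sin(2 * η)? 24/((λ - 1)^2 + 4)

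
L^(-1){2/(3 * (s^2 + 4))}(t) sin(2 * t)/3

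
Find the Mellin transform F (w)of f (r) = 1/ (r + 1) pi*csc (pi*w)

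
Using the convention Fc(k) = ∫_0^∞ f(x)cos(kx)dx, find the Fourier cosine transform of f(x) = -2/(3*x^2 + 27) -pi*exp(-3*k)/9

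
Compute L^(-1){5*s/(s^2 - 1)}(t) 5*cosh(t)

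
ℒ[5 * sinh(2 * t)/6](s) 5/(3 * (s^2 - 4))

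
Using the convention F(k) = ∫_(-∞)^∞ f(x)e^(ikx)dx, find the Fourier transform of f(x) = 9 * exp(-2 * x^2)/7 9 * sqrt(2) * sqrt(pi) * exp(-k^2/8)/14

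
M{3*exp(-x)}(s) 3*gamma(s)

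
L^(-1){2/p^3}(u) u^2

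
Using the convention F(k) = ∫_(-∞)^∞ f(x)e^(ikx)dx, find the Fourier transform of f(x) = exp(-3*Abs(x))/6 1/(k^2 + 9)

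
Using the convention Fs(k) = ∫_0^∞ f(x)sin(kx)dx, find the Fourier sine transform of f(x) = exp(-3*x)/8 k/(8*(k^2 + 9))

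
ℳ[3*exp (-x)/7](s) 3*gamma (s)/7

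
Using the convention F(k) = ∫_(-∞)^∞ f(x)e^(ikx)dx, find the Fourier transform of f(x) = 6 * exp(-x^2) 6 * sqrt(pi) * exp(-k^2/4)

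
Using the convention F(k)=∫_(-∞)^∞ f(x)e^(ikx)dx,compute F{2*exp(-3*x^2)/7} 2*sqrt(3)*sqrt(pi)*exp(-k^2/12)/21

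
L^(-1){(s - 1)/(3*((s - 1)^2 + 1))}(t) exp(t)*cos(t)/3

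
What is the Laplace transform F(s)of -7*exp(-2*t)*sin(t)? -7/((s + 2)^2 + 1)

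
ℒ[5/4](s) 5/(4*s)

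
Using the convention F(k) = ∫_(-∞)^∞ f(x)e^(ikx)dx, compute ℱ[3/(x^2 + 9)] pi * exp(-3 * Abs(k))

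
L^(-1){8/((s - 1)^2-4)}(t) 4*exp(t)*sinh(2*t)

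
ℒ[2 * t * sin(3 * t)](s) 12 * s/(s^2 + 9)^2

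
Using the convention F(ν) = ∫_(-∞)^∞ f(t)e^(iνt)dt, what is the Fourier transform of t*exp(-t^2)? I*sqrt(pi)*ν*exp(-ν^2/4)/2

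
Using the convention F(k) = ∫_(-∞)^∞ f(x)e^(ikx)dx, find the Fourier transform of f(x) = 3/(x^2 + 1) 3*pi*exp(-Abs(k))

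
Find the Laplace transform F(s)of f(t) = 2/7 2/(7 * s)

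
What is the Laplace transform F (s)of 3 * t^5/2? 180/s^6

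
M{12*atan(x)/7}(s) -6*pi*sec(pi*s/2)/(7*s)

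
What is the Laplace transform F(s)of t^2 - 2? 2/s^3 - 2/s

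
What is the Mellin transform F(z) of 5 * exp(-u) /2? 5 * gamma(z) /2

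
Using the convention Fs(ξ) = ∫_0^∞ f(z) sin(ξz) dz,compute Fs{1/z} pi/2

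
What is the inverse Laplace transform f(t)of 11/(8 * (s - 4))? 11 * exp(4 * t)/8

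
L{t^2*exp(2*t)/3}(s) 2/(3*(s - 2)^3)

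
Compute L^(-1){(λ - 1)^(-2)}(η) η*exp(η)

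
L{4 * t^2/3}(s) 8/(3 * s^3)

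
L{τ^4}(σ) 24/σ^5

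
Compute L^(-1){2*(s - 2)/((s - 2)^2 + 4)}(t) 2*exp(2*t)*cos(2*t)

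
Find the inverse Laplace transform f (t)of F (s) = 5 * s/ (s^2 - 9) 5 * cosh (3 * t)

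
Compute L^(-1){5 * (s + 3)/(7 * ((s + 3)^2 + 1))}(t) 5 * exp(-3 * t) * cos(t)/7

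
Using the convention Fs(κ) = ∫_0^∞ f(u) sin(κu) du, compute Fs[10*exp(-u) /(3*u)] 10*atan(κ) /3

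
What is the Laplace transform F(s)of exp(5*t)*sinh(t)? 1/((s - 5)^2 - 1)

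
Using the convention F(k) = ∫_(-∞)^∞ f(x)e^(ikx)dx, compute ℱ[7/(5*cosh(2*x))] 7*pi/(10*cosh(pi*k/4))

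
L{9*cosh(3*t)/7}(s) 9*s/(7*(s^2 - 9))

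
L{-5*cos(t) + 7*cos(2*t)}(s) 7*s/(s^2 + 4)-5*s/(s^2 + 1)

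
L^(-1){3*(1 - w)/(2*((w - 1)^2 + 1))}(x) -3*exp(x)*cos(x)/2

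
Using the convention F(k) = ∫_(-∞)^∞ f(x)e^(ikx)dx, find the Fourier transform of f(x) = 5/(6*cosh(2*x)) 5*pi/(12*cosh(pi*k/4))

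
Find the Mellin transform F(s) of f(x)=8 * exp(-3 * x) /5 8 * gamma(s) /(5 * 3^s) 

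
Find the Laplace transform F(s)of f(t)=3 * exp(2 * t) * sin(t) 3/((s - 2)^2 + 1)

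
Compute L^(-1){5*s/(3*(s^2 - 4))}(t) 5*cosh(2*t)/3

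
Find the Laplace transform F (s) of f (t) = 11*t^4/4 66/s^5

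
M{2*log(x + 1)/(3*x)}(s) -2*pi*csc(pi*s)/(3*s - 3)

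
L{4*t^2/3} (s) 8/ (3*s^3)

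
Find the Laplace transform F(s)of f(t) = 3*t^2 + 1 6/s^3 + 1/s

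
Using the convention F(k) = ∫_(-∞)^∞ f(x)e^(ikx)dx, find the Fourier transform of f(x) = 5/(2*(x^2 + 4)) 5*pi*exp(-2*Abs(k))/4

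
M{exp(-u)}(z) gamma(z)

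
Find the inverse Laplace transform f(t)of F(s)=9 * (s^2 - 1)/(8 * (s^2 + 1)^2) 9 * t * cos(t)/8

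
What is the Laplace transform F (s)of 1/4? 1/ (4 * s)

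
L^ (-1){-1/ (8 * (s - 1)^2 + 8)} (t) -exp (t) * sin (t)/8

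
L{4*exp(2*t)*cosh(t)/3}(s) 4*(s - 2)/(3*((s - 2)^2 - 1))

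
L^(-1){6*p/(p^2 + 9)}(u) 6*cos(3*u)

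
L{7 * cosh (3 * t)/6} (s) 7 * s/ (6 * (s^2 - 9))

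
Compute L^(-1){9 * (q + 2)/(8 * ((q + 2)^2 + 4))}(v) 9 * exp(-2 * v) * cos(2 * v)/8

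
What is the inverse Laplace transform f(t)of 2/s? 2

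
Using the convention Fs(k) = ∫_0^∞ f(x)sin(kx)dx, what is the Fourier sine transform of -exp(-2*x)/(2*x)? -atan(k/2)/2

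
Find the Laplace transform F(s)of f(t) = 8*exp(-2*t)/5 8/(5*(s+2))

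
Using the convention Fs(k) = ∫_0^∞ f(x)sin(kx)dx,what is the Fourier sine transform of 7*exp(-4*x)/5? 7*k/(5*(k^2 + 16))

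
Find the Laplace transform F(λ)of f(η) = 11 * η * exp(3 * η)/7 11/(7 * (λ - 3)^2)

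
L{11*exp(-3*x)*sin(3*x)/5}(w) 33/(5*((w + 3)^2 + 9))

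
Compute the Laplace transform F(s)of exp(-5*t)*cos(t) (s + 5)/((s + 5)^2 + 1)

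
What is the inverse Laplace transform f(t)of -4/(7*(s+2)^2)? -4*t*exp(-2*t)/7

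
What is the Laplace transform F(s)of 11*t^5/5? 264/s^6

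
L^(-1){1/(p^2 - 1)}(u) sinh(u)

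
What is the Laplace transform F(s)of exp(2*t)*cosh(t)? (s - 2)/((s - 2)^2 - 1)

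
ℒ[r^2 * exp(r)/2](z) (z - 1)^(-3)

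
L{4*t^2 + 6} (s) 6/s + 8/s^3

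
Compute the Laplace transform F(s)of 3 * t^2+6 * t 6/s^2+6/s^3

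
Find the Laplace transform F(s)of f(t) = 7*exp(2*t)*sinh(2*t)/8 7/(4*s*(s - 4))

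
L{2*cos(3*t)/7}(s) 2*s/(7*(s^2+9))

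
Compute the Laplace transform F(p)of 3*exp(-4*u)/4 3/(4*(p + 4))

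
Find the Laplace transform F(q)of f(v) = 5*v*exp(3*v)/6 5/(6*(q - 3)^2)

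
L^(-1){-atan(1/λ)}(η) -sin(η)/η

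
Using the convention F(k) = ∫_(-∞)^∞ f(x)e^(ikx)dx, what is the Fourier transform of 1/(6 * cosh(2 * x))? pi/(12 * cosh(pi * k/4))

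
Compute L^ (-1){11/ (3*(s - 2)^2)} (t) 11*t*exp (2*t)/3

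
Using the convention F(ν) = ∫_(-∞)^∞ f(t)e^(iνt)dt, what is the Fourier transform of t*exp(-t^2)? I*sqrt(pi)*ν*exp(-ν^2/4)/2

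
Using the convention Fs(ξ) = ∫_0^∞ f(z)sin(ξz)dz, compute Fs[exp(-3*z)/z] atan(ξ/3)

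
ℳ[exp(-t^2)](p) gamma(p/2)/2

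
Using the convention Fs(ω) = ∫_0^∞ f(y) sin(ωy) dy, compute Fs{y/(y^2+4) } pi*exp(-2*ω) /2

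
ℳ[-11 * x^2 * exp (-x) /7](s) -11 * gamma (s + 2) /7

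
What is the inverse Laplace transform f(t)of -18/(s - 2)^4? -3 * t^3 * exp(2 * t)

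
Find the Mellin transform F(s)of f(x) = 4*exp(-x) 4*gamma(s)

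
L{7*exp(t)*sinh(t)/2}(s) 7/(2*s*(s - 2))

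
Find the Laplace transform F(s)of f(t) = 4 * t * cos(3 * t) 4 * (s^2-9)/(s^2 + 9)^2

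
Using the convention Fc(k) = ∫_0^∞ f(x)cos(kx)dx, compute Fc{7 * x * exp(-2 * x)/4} 7 * (4 - k^2)/(4 * (k^2 + 4)^2)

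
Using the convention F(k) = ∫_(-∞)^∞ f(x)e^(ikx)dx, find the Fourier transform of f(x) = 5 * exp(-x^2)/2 5 * sqrt(pi) * exp(-k^2/4)/2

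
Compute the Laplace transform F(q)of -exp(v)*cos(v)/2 (1 - q)/(2*((q - 1)^2 + 1))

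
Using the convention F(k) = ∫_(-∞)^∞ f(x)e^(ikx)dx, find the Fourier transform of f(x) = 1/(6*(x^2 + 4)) pi*exp(-2*Abs(k))/12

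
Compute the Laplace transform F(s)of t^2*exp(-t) 2/(s + 1)^3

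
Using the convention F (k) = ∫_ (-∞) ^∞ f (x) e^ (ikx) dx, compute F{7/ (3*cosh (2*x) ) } 7*pi/ (6*cosh (pi*k/4) ) 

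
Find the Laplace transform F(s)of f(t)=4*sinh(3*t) 12/(s^2 - 9)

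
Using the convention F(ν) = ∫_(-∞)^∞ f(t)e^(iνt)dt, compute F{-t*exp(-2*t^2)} -sqrt(2)*I*sqrt(pi)*ν*exp(-ν^2/8)/8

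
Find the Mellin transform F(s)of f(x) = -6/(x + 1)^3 -3*pi*(s - 2)*(s - 1)/sin(pi*s)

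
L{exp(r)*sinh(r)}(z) 1/(z*(z - 2))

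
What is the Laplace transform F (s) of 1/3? 1/ (3 * s) 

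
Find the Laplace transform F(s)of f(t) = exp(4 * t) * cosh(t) (s - 4)/((s - 4)^2 - 1)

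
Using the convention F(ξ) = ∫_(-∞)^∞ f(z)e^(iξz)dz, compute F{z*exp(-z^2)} I*sqrt(pi)*ξ*exp(-ξ^2/4)/2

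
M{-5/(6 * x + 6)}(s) -5 * pi * csc(pi * s)/6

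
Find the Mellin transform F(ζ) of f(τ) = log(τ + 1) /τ -pi * csc(pi * ζ) /(ζ - 1) 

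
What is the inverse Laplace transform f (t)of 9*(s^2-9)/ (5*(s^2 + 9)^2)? 9*t*cos (3*t)/5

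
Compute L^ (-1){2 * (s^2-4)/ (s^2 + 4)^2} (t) 2 * t * cos (2 * t)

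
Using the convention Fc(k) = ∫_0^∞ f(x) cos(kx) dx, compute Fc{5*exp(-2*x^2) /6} 5*sqrt(2)*sqrt(pi)*exp(-k^2/8) /24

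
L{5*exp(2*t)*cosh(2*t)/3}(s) 5*(s - 2)/(3*s*(s - 4))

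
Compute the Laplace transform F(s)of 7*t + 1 7/s^2 + 1/s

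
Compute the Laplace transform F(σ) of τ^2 2/σ^3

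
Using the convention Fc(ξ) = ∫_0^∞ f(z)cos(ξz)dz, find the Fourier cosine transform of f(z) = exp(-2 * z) 2/(ξ^2 + 4)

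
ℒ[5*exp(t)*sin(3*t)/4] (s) 15/(4*((s - 1)^2 + 9))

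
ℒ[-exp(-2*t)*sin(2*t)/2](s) -1/((s + 2)^2 + 4)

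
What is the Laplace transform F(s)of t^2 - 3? 2/s^3 - 3/s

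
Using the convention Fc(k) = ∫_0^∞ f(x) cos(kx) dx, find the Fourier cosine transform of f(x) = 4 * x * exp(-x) 4 * (1 - k^2) /(k^2 + 1) ^2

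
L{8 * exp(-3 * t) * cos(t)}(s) 8 * (s + 3)/((s + 3)^2 + 1)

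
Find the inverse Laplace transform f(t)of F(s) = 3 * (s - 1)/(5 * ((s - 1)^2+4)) 3 * exp(t) * cos(2 * t)/5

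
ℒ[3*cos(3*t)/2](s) 3*s/(2*(s^2+9))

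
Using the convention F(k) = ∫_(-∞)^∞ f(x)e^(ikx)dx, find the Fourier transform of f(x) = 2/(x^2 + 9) 2*pi*exp(-3*Abs(k))/3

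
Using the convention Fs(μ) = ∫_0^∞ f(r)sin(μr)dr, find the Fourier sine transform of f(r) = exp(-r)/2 μ/(2*(μ^2 + 1))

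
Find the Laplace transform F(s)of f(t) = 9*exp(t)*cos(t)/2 9*(s - 1)/(2*((s - 1)^2 + 1))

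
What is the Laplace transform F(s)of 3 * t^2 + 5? 5/s + 6/s^3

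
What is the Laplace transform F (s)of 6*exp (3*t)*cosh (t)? 6*(s - 3)/ ( (s - 3)^2 - 1)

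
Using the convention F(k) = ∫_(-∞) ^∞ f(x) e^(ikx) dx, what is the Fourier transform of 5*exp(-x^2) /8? 5*sqrt(pi)*exp(-k^2/4) /8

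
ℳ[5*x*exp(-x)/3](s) 5*gamma(s + 1)/3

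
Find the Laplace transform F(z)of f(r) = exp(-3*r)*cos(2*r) (z + 3)/((z + 3)^2 + 4)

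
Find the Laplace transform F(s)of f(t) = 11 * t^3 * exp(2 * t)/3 22/(s - 2)^4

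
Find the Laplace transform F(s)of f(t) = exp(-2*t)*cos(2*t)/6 (s + 2)/(6*((s + 2)^2 + 4))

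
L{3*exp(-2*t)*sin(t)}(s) 3/((s + 2)^2 + 1)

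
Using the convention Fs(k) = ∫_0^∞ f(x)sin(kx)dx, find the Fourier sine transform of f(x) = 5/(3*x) 5*pi/6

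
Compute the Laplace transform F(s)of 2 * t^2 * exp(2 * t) 4/(s - 2)^3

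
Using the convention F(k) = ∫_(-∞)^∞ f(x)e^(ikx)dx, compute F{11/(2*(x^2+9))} 11*pi*exp(-3*Abs(k))/6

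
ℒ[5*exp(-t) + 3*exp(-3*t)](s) 5/(s + 1) + 3/(s + 3)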